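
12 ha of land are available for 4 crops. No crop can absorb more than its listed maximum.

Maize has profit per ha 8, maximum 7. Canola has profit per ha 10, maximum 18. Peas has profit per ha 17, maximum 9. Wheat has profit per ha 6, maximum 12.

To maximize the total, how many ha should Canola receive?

3

Rank by profit per ha: Peas 17 > Canola 10 > Maize 8 > Wheat 6.
Peas takes 9 to reach its cap of 9 → 3 left.
Only 3 left; Canola takes them to reach 3.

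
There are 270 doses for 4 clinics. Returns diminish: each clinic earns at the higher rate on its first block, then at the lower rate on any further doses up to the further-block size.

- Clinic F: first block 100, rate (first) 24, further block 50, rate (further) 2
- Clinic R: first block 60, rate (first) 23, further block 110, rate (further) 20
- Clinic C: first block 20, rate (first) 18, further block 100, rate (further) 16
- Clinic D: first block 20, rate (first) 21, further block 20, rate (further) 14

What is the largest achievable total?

6000

Order all 8 blocks by rate: Clinic F/T1 24 > Clinic R/T1 23 > Clinic D/T1 21 > Clinic R/T2 20 > Clinic C/T1 18 > Clinic C/T2 16 > Clinic D/T2 14 > Clinic F/T2 2.
Fill Clinic F T1 block (100 at 24) ; 170 left.
Clinic R T1 at 23: fill all 60 ; 110 left.
Fill Clinic D T1 block (20 at 21) ; 90 left.
90 remain; put them into Clinic R T2 at 20.
Total = 24×100 + 23×60 + 21×20 + 20×90 = 6000.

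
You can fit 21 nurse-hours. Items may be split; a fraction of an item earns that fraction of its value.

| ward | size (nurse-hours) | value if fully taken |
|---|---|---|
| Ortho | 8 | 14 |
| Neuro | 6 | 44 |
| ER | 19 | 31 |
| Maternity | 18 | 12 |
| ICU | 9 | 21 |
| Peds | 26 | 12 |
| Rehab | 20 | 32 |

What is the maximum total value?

75.5

Rank by value-to-size ratio: Neuro 44/6≈7.33, ICU 21/9≈2.33, Ortho 14/8≈1.75, ER 31/19≈1.63, Rehab 32/20≈1.6, Maternity 12/18≈0.667, Peds 12/26≈0.462.
Take all of Neuro (6 nurse-hours, value 44) — 15 nurse-hours left.
All 9 nurse-hours of ICU fit (value 21) — 6 remain.
Fill the last 6 nurse-hours with part of Ortho: 6/8 of it earns 10.5.
Total value = 75.5.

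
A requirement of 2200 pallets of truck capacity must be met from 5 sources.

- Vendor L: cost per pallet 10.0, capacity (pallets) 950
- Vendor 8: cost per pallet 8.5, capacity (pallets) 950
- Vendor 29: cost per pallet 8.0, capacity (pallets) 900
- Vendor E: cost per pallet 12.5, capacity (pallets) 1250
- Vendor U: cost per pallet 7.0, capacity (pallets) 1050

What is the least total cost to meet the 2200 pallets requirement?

Fill from the cheapest source first.
Vendor U at 7.0: take all 1050 pallets — 1150 still needed.
Vendor 29 at 8.0: take all 900 pallets — 250 still needed.
Vendor 8 at 8.5: take 250 of its 950 — requirement met.
Vendor L, Vendor E: unused.
Cost = 1050×7.0 + 900×8.0 + 250×8.5 = 16675.

16675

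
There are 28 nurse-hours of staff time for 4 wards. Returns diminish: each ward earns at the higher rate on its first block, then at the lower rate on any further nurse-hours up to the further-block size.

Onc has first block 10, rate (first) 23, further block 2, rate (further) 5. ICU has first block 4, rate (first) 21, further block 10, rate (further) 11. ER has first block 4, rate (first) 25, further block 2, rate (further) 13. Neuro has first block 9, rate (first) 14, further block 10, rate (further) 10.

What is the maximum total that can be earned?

Order all 8 blocks by rate: ER/first 25 > Onc/first 23 > ICU/first 21 > Neuro/first 14 > ER/second 13 > ICU/second 11 > Neuro/second 10 > Onc/second 5.
Fill ER first block (4 at 25) — 24 left.
Onc first at 23: fill all 10 — 14 left.
ICU/first (21): +4 — 10 left.
Neuro first at 14: fill all 9 — 1 left.
1 remain; put them into ER second at 13.
Total = 25×4 + 23×10 + 21×4 + 14×9 + 13×1 = 553.

553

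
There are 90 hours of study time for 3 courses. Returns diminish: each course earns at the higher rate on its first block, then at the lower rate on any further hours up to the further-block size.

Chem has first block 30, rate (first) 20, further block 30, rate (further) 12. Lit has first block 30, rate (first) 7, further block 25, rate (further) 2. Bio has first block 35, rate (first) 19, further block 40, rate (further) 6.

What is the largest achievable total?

1565

Rank every tier by rate: Chem/tier1 20 > Bio/tier1 19 > Chem/tier2 12 > Lit/tier1 7 > Bio/tier2 6 > Lit/tier2 2.
Chem tier1 at 20: fill all 30 — 60 left.
Fill Bio tier1 block (35 at 19) — 25 left.
25 remain; put them into Chem tier2 at 12.
Total = 20×30 + 19×35 + 12×25 = 1565.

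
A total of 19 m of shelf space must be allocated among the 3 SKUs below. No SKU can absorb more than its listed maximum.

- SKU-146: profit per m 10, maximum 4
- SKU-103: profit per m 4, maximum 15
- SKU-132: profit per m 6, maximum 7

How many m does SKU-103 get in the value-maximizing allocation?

Order the SKUs by profit per m: SKU-146 10 > SKU-132 6 > SKU-103 4.
SKU-146: +4 to 4 (cap) ; 15 left.
Give SKU-132 7 to hit its cap of 7 ; 8 left.
SKU-103 has room for 15 but only 8 remain, so it gets 8.

8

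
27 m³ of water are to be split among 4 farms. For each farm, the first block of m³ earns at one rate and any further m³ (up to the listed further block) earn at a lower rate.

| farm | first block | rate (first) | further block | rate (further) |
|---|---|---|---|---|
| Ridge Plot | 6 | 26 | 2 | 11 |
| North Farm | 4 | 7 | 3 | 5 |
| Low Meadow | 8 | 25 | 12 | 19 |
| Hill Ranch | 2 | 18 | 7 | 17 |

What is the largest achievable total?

602

Rank every tier by rate: Ridge Plot/tier1 26 > Low Meadow/tier1 25 > Low Meadow/tier2 19 > Hill Ranch/tier1 18 > Hill Ranch/tier2 17 > Ridge Plot/tier2 11 > North Farm/tier1 7 > North Farm/tier2 5.
Fill Ridge Plot tier1 block (6 at 26) — 21 left.
Fill Low Meadow tier1 block (8 at 25) — 13 left.
Fill Low Meadow tier2 block (12 at 19) — 1 left.
1 remain; put them into Hill Ranch tier1 at 18.
Total = 26×6 + 25×8 + 19×12 + 18×1 = 602.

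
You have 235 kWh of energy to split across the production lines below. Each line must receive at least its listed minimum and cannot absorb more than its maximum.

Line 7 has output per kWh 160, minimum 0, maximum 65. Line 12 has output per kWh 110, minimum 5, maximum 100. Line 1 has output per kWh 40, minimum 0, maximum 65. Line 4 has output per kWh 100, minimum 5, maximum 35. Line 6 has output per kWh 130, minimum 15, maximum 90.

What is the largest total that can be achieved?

30850

Meeting every minimum uses 0+5+0+5+15 = 25 kWh, leaving 210.
Order the production lines by output per kWh: Line 7 160 > Line 6 130 > Line 12 110 > Line 4 100 > Line 1 40.
Give Line 7 65 more to hit its cap of 65 — 145 left.
Line 6 takes 75 more to reach its cap of 90 — 70 left.
Only 70 left; Line 12 takes them to reach 75.
Total = 160×65 + 110×75 + 100×5 + 130×90 = 30850.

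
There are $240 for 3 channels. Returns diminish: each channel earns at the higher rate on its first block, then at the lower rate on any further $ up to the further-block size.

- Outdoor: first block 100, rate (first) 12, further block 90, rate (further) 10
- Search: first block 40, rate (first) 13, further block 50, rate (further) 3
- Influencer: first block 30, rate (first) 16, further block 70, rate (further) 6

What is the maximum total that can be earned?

Treat each block as its own option and order by rate: Influencer/first 16 > Search/first 13 > Outdoor/first 12 > Outdoor/second 10 > Influencer/second 6 > Search/second 3.
Influencer/first (16): +30 → 210 left.
Search/first (13): +40 → 170 left.
Outdoor first at 12: fill all 100 → 70 left.
Outdoor/second: +70 of 90 at 10; pool empty.
Total = 16×30 + 13×40 + 12×100 + 10×70 = 2900.

2900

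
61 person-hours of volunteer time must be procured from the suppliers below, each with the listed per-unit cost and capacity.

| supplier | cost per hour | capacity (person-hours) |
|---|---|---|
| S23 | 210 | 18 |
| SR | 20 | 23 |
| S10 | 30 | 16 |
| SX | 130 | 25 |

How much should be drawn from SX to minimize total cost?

Fill from the cheapest supplier first.
Take 23 from SR at 20 — need 38 more.
Take 16 from S10 at 30 — need 22 more.
Take 22 from SX at 130 to finish.
S23: unused.

22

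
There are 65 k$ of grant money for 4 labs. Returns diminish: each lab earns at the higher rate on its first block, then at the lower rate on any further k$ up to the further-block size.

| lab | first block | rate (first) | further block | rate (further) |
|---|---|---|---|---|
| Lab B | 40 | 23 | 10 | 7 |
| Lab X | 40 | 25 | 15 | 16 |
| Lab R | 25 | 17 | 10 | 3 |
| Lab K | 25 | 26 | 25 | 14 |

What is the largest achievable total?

1650

Order all 8 blocks by rate: Lab K/tier1 26 > Lab X/tier1 25 > Lab B/tier1 23 > Lab R/tier1 17 > Lab X/tier2 16 > Lab K/tier2 14 > Lab B/tier2 7 > Lab R/tier2 3.
Lab K/tier1 (26): +25 — 40 left.
Fill Lab X tier1 block (40 at 25) — 0 left.
Total = 26×25 + 25×40 = 1650.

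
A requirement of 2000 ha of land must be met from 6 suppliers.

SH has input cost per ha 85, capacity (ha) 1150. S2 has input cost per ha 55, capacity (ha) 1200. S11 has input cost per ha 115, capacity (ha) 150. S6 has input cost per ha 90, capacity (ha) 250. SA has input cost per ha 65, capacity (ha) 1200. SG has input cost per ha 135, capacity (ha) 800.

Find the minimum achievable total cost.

Use suppliers in increasing cost order.
S2 (55): use full 1200 ; 800 ha to go.
SA (65): take the remaining 800 ; done.
SH, S6, S11, SG: unused.
Cost = 1200×55 + 800×65 = 118000.

118000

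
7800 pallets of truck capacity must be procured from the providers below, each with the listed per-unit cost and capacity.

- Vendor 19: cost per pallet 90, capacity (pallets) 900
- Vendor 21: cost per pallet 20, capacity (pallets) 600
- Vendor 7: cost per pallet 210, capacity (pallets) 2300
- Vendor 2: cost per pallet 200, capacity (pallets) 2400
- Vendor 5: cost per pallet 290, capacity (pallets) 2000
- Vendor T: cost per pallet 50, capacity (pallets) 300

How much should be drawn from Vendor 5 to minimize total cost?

1300

Cheapest first:
Take 600 from Vendor 21 at 20 — need 7200 more.
Vendor T (50): use full 300 — 6900 pallets to go.
Vendor 19 at 90: take all 900 pallets — 6000 still needed.
Vendor 2 (200): use full 2400 — 3600 pallets to go.
Take 2300 from Vendor 7 at 210 — need 1300 more.
Take 1300 from Vendor 5 at 290 to finish.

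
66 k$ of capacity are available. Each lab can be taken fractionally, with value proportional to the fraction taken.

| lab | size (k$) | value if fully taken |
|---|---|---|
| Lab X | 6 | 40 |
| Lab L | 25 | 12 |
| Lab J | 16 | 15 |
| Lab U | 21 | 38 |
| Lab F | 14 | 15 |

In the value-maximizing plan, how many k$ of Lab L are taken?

Sort by value density: Lab X 40/6≈6.67, Lab U 38/21≈1.81, Lab F 15/14≈1.07, Lab J 15/16≈0.938, Lab L 12/25≈0.48.
Take all of Lab X (6 k$, value 40) — 60 k$ left.
All 21 k$ of Lab U fit (value 38) — 39 remain.
Lab F: take in full, 14 k$ for value 15 — 25 left.
Take all of Lab J (16 k$, value 15) — 9 k$ left.
Only 9 k$ remain; take 9/25 of Lab L for value 12×9/25 = 4.32.

9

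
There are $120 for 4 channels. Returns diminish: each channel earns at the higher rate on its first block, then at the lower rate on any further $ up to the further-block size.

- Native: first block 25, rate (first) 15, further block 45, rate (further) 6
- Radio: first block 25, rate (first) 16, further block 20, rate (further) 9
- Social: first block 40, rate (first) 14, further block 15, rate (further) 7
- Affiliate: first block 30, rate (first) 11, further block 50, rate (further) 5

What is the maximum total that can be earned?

1665

Treat each block as its own option and order by rate: Radio/first 16 > Native/first 15 > Social/first 14 > Affiliate/first 11 > Radio/second 9 > Social/second 7 > Native/second 6 > Affiliate/second 5.
Radio first at 16: fill all 25 → 95 left.
Native first at 15: fill all 25 → 70 left.
Fill Social first block (40 at 14) → 30 left.
Affiliate/first (11): +30 → 0 left.
Total = 16×25 + 15×25 + 14×40 + 11×30 = 1665.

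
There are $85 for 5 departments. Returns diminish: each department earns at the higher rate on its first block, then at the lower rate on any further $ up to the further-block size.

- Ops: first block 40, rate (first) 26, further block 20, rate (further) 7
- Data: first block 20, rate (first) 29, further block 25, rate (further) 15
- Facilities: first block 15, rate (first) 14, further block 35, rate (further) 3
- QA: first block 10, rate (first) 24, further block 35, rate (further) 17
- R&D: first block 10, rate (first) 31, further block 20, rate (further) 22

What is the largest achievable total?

2280

Treat each block as its own option and order by rate: R&D/T1 31 > Data/T1 29 > Ops/T1 26 > QA/T1 24 > R&D/T2 22 > QA/T2 17 > Data/T2 15 > Facilities/T1 14 > Ops/T2 7 > Facilities/T2 3.
R&D T1 at 31: fill all 10 ; 75 left.
Data/T1 (29): +20 ; 55 left.
Ops T1 at 26: fill all 40 ; 15 left.
Fill QA T1 block (10 at 24) ; 5 left.
R&D/T2: +5 of 20 at 22; pool empty.
Total = 31×10 + 29×20 + 26×40 + 24×10 + 22×5 = 2280.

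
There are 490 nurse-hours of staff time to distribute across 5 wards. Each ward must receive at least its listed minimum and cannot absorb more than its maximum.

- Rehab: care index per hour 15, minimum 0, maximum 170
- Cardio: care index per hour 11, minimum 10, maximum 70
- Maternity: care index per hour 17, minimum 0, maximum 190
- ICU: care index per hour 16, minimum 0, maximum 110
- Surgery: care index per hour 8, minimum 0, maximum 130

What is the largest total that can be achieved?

Meeting every minimum uses 0+10+0+0+0 = 10 nurse-hours, leaving 480.
Order the wards by care index per hour: Maternity 17 > ICU 16 > Rehab 15 > Cardio 11 > Surgery 8.
Maternity takes 190 more to reach its cap of 190 — 290 left.
ICU takes 110 more to reach its cap of 110 — 180 left.
Rehab: +170 to 170 (cap) — 10 left.
Cardio: +10 (room for 60) → 20. Pool exhausted.
Total = 15×170 + 11×20 + 17×190 + 16×110 = 7760.

7760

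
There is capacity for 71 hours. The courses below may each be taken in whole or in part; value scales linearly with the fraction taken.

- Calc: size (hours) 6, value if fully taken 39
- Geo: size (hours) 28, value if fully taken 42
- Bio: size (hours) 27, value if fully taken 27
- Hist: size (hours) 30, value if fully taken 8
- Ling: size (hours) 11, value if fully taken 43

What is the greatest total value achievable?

150

Rank by value-to-size ratio: Calc 39/6≈6.5, Ling 43/11≈3.91, Geo 42/28≈1.5, Bio 27/27≈1, Hist 8/30≈0.267.
Calc: take in full, 6 hours for value 39 — 65 left.
Take all of Ling (11 hours, value 43) — 54 hours left.
Take all of Geo (28 hours, value 42) — 26 hours left.
Fill the last 26 hours with part of Bio: 26/27 of it earns 26.
Total value = 150.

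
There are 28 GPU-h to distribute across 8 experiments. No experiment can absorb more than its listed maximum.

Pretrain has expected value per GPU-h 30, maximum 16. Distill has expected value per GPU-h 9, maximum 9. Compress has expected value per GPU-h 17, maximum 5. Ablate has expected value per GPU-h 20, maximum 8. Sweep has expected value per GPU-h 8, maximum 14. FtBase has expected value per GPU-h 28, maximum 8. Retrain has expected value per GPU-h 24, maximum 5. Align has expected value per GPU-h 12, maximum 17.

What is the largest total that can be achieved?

Order the experiments by expected value per GPU-h: Pretrain 30 > FtBase 28 > Retrain 24 > Ablate 20 > Compress 17 > Align 12 > Distill 9 > Sweep 8.
Pretrain: +16 to 16 (cap) ; 12 left.
Give FtBase 8 to hit its cap of 8 ; 4 left.
Retrain: +4 (room for 5) → 4. Pool exhausted.
Total = 30×16 + 28×8 + 24×4 = 800.

800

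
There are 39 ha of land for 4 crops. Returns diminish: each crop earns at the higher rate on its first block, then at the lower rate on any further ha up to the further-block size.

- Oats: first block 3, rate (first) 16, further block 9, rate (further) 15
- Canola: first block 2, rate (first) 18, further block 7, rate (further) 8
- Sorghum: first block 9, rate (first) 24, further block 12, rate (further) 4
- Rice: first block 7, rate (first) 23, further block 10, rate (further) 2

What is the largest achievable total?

660

Rank every tier by rate: Sorghum/tier1 24 > Rice/tier1 23 > Canola/tier1 18 > Oats/tier1 16 > Oats/tier2 15 > Canola/tier2 8 > Sorghum/tier2 4 > Rice/tier2 2.
Sorghum tier1 at 24: fill all 9 → 30 left.
Rice/tier1 (23): +7 → 23 left.
Fill Canola tier1 block (2 at 18) → 21 left.
Oats tier1 at 16: fill all 3 → 18 left.
Fill Oats tier2 block (9 at 15) → 9 left.
Canola/tier2 (8): +7 → 2 left.
Sorghum tier2 at 4: only 2 left, fill 2.
Total = 24×9 + 23×7 + 18×2 + 16×3 + 15×9 + 8×7 + 4×2 = 660.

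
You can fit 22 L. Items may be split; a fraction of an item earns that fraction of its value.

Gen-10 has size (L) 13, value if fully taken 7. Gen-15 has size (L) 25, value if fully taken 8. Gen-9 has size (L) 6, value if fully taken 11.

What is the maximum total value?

Best value per unit of size first: Gen-9 11/6≈1.83, Gen-10 7/13≈0.538, Gen-15 8/25≈0.32.
Take all of Gen-9 (6 L, value 11) → 16 L left.
All 13 L of Gen-10 fit (value 7) → 3 remain.
Fill the last 3 L with part of Gen-15: 3/25 of it earns 0.96.
Total value = 18.96.

18.96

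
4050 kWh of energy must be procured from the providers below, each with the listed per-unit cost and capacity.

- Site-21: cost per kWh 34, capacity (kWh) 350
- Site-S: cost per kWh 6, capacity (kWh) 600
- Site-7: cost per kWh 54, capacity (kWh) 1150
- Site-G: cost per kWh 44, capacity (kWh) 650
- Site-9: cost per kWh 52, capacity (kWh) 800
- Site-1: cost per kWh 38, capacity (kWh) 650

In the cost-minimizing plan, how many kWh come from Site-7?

Use providers in increasing cost order.
Site-S (6): use full 600 ; 3450 kWh to go.
Site-21 at 34: take all 350 kWh ; 3100 still needed.
Site-1 at 38: take all 650 kWh ; 2450 still needed.
Site-G at 44: take all 650 kWh ; 1800 still needed.
Take 800 from Site-9 at 52 ; need 1000 more.
Site-7 (54): take the remaining 1000 ; done.

1000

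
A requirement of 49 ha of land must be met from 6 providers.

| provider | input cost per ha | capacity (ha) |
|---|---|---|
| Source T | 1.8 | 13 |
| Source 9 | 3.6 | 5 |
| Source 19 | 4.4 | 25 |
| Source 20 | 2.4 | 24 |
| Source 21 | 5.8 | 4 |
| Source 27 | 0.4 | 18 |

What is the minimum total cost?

Use providers in increasing cost order.
Source 27 at 0.4: take all 18 ha → 31 still needed.
Source T at 1.8: take all 13 ha → 18 still needed.
Source 20 at 2.4: take 18 of its 24 → requirement met.
Source 9, Source 19, Source 21: unused.
Cost = 18×0.4 + 13×1.8 + 18×2.4 = 73.8.

73.8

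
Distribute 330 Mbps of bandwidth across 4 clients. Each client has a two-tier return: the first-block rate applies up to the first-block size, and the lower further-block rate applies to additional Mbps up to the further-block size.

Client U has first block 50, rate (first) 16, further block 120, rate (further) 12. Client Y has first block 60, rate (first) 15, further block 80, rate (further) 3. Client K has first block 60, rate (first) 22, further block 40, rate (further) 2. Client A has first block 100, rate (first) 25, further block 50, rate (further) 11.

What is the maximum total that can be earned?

6240

Rank every tier by rate: Client A/T1 25 > Client K/T1 22 > Client U/T1 16 > Client Y/T1 15 > Client U/T2 12 > Client A/T2 11 > Client Y/T2 3 > Client K/T2 2.
Fill Client A T1 block (100 at 25) ; 230 left.
Client K T1 at 22: fill all 60 ; 170 left.
Client U T1 at 16: fill all 50 ; 120 left.
Fill Client Y T1 block (60 at 15) ; 60 left.
Client U/T2: +60 of 120 at 12; pool empty.
Total = 25×100 + 22×60 + 16×50 + 15×60 + 12×60 = 6240.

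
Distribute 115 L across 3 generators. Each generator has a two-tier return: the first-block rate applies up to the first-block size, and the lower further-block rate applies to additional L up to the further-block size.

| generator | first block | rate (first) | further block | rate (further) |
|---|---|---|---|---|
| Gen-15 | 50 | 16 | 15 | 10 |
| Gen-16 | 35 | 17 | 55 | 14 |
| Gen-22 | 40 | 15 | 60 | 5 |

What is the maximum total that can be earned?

1845

Treat each block as its own option and order by rate: Gen-16/first 17 > Gen-15/first 16 > Gen-22/first 15 > Gen-16/second 14 > Gen-15/second 10 > Gen-22/second 5.
Fill Gen-16 first block (35 at 17) ; 80 left.
Fill Gen-15 first block (50 at 16) ; 30 left.
30 remain; put them into Gen-22 first at 15.
Total = 17×35 + 16×50 + 15×30 = 1845.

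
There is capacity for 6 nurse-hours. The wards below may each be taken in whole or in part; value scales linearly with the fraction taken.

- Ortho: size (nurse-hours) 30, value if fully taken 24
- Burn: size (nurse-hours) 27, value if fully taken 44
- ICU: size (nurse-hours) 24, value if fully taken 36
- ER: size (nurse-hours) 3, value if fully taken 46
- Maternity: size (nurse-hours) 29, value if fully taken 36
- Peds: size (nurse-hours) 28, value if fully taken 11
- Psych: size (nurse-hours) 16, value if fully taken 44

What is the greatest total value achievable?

54.25

Sort by value density: ER 46/3≈15.3, Psych 44/16≈2.75, Burn 44/27≈1.63, ICU 36/24≈1.5, Maternity 36/29≈1.24, Ortho 24/30≈0.8, Peds 11/28≈0.393.
All 3 nurse-hours of ER fit (value 46) → 3 remain.
Fill the last 3 nurse-hours with part of Psych: 3/16 of it earns 8.25.
Total value = 54.25.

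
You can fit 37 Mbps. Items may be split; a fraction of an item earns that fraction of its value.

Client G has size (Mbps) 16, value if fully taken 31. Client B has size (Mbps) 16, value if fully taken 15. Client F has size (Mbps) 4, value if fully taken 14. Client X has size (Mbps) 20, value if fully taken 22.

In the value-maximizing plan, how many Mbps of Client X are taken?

17

Best value per unit of size first: Client F 14/4≈3.5, Client G 31/16≈1.94, Client X 22/20≈1.1, Client B 15/16≈0.938.
Take all of Client F (4 Mbps, value 14) — 33 Mbps left.
All 16 Mbps of Client G fit (value 31) — 17 remain.
17 Mbps left: a 17/20 share of Client X gives 22×17/20 = 18.7.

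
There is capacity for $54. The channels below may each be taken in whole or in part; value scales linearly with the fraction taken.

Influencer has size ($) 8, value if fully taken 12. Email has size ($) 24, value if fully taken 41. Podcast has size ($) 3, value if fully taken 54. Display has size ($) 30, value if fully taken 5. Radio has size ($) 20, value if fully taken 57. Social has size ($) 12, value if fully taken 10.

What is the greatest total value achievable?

162.5

Rank by value-to-size ratio: Podcast 54/3≈18, Radio 57/20≈2.85, Email 41/24≈1.71, Influencer 12/8≈1.5, Social 10/12≈0.833, Display 5/30≈0.167.
Take all of Podcast (3 $, value 54) — 51 $ left.
Take all of Radio (20 $, value 57) — 31 $ left.
Email: take in full, 24 $ for value 41 — 7 left.
Fill the last 7 $ with part of Influencer: 7/8 of it earns 10.5.
Total value = 162.5.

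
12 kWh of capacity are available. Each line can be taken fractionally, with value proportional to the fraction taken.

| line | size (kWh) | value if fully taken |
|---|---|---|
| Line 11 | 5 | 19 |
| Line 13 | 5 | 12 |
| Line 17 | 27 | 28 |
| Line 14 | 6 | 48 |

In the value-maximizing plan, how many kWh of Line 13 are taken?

Sort by value density: Line 14 48/6≈8, Line 11 19/5≈3.8, Line 13 12/5≈2.4, Line 17 28/27≈1.04.
Take all of Line 14 (6 kWh, value 48) — 6 kWh left.
All 5 kWh of Line 11 fit (value 19) — 1 remain.
Fill the last 1 kWh with part of Line 13: 1/5 of it earns 2.4.

1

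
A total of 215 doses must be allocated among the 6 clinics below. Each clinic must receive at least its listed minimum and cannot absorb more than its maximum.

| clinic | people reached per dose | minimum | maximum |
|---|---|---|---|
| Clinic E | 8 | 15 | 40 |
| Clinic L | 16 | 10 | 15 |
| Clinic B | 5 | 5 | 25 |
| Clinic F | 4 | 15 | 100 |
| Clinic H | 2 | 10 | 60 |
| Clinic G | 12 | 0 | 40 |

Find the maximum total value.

Meeting every minimum uses 15+10+5+15+10+0 = 55 doses, leaving 160.
Rank by people reached per dose: Clinic L 16 > Clinic G 12 > Clinic E 8 > Clinic B 5 > Clinic F 4 > Clinic H 2.
Clinic L takes 5 more to reach its cap of 15 ; 155 left.
Clinic G takes 40 more to reach its cap of 40 ; 115 left.
Clinic E: +25 to 40 (cap) ; 90 left.
Clinic B: +20 to 25 (cap) ; 70 left.
Clinic F has room for 85 more but only 70 remain, so it gets 85.
Total = 8×40 + 16×15 + 5×25 + 4×85 + 2×10 + 12×40 = 1525.

1525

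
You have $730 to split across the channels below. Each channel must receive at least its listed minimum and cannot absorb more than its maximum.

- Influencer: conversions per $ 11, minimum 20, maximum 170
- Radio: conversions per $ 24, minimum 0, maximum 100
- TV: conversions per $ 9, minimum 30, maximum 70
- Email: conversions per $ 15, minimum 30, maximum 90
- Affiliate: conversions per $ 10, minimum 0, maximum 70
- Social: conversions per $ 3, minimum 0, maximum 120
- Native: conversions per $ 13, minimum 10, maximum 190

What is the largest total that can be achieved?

Meeting every minimum uses 20+0+30+30+0+0+10 = 90 $, leaving 640.
Order the channels by conversions per $: Radio 24 > Email 15 > Native 13 > Influencer 11 > Affiliate 10 > TV 9 > Social 3.
Give Radio 100 more to hit its cap of 100 ; 540 left.
Give Email 60 more to hit its cap of 90 ; 480 left.
Native: +180 to 190 (cap) ; 300 left.
Influencer takes 150 more to reach its cap of 170 ; 150 left.
Affiliate takes 70 more to reach its cap of 70 ; 80 left.
Give TV 40 more to hit its cap of 70 ; 40 left.
Social: +40 (room for 120) → 40. Pool exhausted.
Total = 11×170 + 24×100 + 9×70 + 15×90 + 10×70 + 3×40 + 13×190 = 9540.

9540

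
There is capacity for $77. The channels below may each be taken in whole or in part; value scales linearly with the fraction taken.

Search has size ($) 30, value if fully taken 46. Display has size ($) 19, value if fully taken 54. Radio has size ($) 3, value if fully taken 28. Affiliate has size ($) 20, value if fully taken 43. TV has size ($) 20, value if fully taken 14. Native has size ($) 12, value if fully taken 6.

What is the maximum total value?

174.5

Sort by value density: Radio 28/3≈9.33, Display 54/19≈2.84, Affiliate 43/20≈2.15, Search 46/30≈1.53, TV 14/20≈0.7, Native 6/12≈0.5.
All 3 $ of Radio fit (value 28) ; 74 remain.
All 19 $ of Display fit (value 54) ; 55 remain.
Affiliate: take in full, 20 $ for value 43 ; 35 left.
Take all of Search (30 $, value 46) ; 5 $ left.
Only 5 $ remain; take 5/20 of TV for value 14×5/20 = 3.5.
Total value = 174.5.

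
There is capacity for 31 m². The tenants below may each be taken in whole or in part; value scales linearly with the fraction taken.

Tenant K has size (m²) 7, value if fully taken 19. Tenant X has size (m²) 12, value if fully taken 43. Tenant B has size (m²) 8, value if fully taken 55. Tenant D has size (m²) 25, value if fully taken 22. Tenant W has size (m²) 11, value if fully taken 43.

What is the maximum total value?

Best value per unit of size first: Tenant B 55/8≈6.88, Tenant W 43/11≈3.91, Tenant X 43/12≈3.58, Tenant K 19/7≈2.71, Tenant D 22/25≈0.88.
Tenant B: take in full, 8 m² for value 55 ; 23 left.
Take all of Tenant W (11 m², value 43) ; 12 m² left.
Take all of Tenant X (12 m², value 43) ; 0 m² left.
Total value = 141.

141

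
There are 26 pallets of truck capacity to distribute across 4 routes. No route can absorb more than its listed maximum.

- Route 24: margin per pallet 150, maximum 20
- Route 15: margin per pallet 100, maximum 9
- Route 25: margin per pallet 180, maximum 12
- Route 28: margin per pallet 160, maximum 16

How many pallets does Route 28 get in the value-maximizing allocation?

Order the routes by margin per pallet: Route 25 180 > Route 28 160 > Route 24 150 > Route 15 100.
Route 25: +12 to 12 (cap) → 14 left.
Route 28 has room for 16 but only 14 remain, so it gets 14.

14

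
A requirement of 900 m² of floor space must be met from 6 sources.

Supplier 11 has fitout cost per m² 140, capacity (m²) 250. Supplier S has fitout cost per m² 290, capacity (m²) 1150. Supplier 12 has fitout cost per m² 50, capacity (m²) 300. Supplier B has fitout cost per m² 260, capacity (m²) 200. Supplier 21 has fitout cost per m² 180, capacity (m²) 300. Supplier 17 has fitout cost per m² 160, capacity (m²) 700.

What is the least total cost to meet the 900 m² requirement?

Use sources in increasing cost order.
Supplier 12 at 50: take all 300 m² → 600 still needed.
Supplier 11 (140): use full 250 → 350 m² to go.
Supplier 17 at 160: take 350 of its 700 → requirement met.
Supplier 21, Supplier B, Supplier S: unused.
Cost = 300×50 + 250×140 + 350×160 = 106000.

106000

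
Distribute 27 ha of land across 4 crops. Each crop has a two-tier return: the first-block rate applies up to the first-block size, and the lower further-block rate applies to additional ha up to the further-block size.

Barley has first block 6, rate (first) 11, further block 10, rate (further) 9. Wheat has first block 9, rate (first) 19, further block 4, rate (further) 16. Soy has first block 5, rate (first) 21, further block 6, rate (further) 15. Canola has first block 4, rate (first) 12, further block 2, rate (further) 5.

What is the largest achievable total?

Rank every tier by rate: Soy/T1 21 > Wheat/T1 19 > Wheat/T2 16 > Soy/T2 15 > Canola/T1 12 > Barley/T1 11 > Barley/T2 9 > Canola/T2 5.
Soy T1 at 21: fill all 5 ; 22 left.
Fill Wheat T1 block (9 at 19) ; 13 left.
Fill Wheat T2 block (4 at 16) ; 9 left.
Soy/T2 (15): +6 ; 3 left.
Canola T1 at 12: only 3 left, fill 3.
Total = 21×5 + 19×9 + 16×4 + 15×6 + 12×3 = 466.

466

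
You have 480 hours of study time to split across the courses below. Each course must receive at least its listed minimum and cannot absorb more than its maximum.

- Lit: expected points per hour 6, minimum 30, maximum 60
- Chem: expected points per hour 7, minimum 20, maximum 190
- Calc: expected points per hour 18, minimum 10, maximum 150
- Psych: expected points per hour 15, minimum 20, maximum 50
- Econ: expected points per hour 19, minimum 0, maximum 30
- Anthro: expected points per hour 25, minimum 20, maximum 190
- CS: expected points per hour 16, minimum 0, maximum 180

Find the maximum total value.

9280

Meeting every minimum uses 30+20+10+20+0+20+0 = 100 hours, leaving 380.
Order the courses by expected points per hour: Anthro 25 > Econ 19 > Calc 18 > CS 16 > Psych 15 > Chem 7 > Lit 6.
Anthro takes 170 more to reach its cap of 190 ; 210 left.
Give Econ 30 more to hit its cap of 30 ; 180 left.
Give Calc 140 more to hit its cap of 150 ; 40 left.
CS: +40 (room for 180) → 40. Pool exhausted.
Total = 6×30 + 7×20 + 18×150 + 15×20 + 19×30 + 25×190 + 16×40 = 9280.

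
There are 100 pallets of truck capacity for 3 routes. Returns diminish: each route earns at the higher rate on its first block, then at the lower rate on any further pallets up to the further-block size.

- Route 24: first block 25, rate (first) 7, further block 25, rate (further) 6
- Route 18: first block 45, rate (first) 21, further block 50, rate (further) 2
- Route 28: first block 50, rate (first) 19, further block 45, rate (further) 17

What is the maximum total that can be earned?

1980

Treat each block as its own option and order by rate: Route 18/tier1 21 > Route 28/tier1 19 > Route 28/tier2 17 > Route 24/tier1 7 > Route 24/tier2 6 > Route 18/tier2 2.
Route 18 tier1 at 21: fill all 45 — 55 left.
Route 28/tier1 (19): +50 — 5 left.
Route 28/tier2: +5 of 45 at 17; pool empty.
Total = 21×45 + 19×50 + 17×5 = 1980.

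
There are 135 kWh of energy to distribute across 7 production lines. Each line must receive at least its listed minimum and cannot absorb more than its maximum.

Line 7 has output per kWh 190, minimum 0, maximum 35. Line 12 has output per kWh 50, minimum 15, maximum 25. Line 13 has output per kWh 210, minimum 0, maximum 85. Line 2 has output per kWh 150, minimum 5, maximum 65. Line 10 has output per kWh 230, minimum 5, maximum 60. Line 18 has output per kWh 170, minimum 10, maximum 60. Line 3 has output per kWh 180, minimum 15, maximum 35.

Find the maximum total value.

Meeting every minimum uses 0+15+0+5+5+10+15 = 50 kWh, leaving 85.
Order the production lines by output per kWh: Line 10 230 > Line 13 210 > Line 7 190 > Line 3 180 > Line 18 170 > Line 2 150 > Line 12 50.
Give Line 10 55 more to hit its cap of 60 → 30 left.
Line 13 has room for 85 more but only 30 remain, so it gets 30.
Total = 50×15 + 210×30 + 150×5 + 230×60 + 170×10 + 180×15 = 26000.

26000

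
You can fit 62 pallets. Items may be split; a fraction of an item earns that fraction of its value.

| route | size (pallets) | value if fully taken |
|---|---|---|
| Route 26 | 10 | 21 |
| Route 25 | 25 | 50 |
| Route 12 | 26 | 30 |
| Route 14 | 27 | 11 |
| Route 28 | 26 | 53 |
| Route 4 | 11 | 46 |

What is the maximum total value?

Sort by value density: Route 4 46/11≈4.18, Route 26 21/10≈2.1, Route 28 53/26≈2.04, Route 25 50/25≈2, Route 12 30/26≈1.15, Route 14 11/27≈0.407.
Take all of Route 4 (11 pallets, value 46) — 51 pallets left.
All 10 pallets of Route 26 fit (value 21) — 41 remain.
All 26 pallets of Route 28 fit (value 53) — 15 remain.
Only 15 pallets remain; take 15/25 of Route 25 for value 50×15/25 = 30.
Total value = 150.

150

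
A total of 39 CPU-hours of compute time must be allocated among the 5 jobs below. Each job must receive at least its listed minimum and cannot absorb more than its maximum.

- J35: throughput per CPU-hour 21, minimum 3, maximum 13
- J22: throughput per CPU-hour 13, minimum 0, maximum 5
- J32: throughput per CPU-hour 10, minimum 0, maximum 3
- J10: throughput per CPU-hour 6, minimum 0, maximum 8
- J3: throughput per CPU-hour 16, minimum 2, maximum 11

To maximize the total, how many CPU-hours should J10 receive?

Meeting every minimum uses 3+0+0+0+2 = 5 CPU-hours, leaving 34.
Order the jobs by throughput per CPU-hour: J35 21 > J3 16 > J22 13 > J32 10 > J10 6.
J35: +10 to 13 (cap) → 24 left.
J3 takes 9 more to reach its cap of 11 → 15 left.
Give J22 5 more to hit its cap of 5 → 10 left.
J32 takes 3 more to reach its cap of 3 → 7 left.
Only 7 left; J10 takes them to reach 7.

7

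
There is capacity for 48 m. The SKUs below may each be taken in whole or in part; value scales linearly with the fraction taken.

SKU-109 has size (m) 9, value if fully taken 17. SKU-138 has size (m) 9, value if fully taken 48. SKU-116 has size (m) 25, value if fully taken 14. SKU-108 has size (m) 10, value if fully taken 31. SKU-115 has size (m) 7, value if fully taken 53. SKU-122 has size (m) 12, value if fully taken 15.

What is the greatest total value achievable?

Sort by value density: SKU-115 53/7≈7.57, SKU-138 48/9≈5.33, SKU-108 31/10≈3.1, SKU-109 17/9≈1.89, SKU-122 15/12≈1.25, SKU-116 14/25≈0.56.
Take all of SKU-115 (7 m, value 53) → 41 m left.
SKU-138: take in full, 9 m for value 48 → 32 left.
All 10 m of SKU-108 fit (value 31) → 22 remain.
Take all of SKU-109 (9 m, value 17) → 13 m left.
All 12 m of SKU-122 fit (value 15) → 1 remain.
Fill the last 1 m with part of SKU-116: 1/25 of it earns 0.56.
Total value = 164.56.

164.56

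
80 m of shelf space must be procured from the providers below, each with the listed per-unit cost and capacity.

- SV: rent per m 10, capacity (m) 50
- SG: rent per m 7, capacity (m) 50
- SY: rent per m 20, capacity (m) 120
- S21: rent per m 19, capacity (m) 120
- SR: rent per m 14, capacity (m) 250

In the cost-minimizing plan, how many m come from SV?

Use providers in increasing cost order.
SG at 7: take all 50 m ; 30 still needed.
SV (10): take the remaining 30 ; done.
SR, S21, SY: unused.

30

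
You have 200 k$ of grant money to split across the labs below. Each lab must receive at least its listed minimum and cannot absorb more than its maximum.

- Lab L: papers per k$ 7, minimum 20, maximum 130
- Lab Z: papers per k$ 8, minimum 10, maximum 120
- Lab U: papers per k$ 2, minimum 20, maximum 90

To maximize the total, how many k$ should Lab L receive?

Meeting every minimum uses 20+10+20 = 50 k$, leaving 150.
Rank by papers per k$: Lab Z 8 > Lab L 7 > Lab U 2.
Lab Z: +110 to 120 (cap) → 40 left.
Only 40 left; Lab L takes them to reach 60.

60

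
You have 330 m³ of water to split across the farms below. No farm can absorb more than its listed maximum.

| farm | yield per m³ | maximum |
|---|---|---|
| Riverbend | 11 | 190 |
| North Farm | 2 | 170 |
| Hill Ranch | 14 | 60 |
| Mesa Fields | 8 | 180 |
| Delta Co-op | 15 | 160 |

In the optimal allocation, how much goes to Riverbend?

Rank by yield per m³: Delta Co-op 15 > Hill Ranch 14 > Riverbend 11 > Mesa Fields 8 > North Farm 2.
Delta Co-op: +160 to 160 (cap) → 170 left.
Hill Ranch takes 60 to reach its cap of 60 → 110 left.
Riverbend: +110 (room for 190) → 110. Pool exhausted.

110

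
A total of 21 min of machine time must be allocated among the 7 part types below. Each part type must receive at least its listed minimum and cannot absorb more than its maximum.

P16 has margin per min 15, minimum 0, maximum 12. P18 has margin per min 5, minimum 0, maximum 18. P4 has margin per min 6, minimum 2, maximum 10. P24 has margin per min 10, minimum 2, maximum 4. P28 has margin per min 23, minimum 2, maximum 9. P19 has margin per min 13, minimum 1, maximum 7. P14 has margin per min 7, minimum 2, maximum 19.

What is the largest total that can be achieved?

Meeting every minimum uses 0+0+2+2+2+1+2 = 9 min, leaving 12.
Rank by margin per min: P28 23 > P16 15 > P19 13 > P24 10 > P14 7 > P4 6 > P18 5.
Give P28 7 more to hit its cap of 9 — 5 left.
P16: +5 (room for 12) → 5. Pool exhausted.
Total = 15×5 + 6×2 + 10×2 + 23×9 + 13×1 + 7×2 = 341.

341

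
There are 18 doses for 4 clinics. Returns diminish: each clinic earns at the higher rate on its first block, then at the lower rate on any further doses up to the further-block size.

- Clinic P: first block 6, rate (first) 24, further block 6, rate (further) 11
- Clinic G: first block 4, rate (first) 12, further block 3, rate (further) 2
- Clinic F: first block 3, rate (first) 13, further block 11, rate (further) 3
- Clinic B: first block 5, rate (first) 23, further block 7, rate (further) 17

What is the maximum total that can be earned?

378

Treat each block as its own option and order by rate: Clinic P/first 24 > Clinic B/first 23 > Clinic B/second 17 > Clinic F/first 13 > Clinic G/first 12 > Clinic P/second 11 > Clinic F/second 3 > Clinic G/second 2.
Clinic P first at 24: fill all 6 ; 12 left.
Clinic B first at 23: fill all 5 ; 7 left.
Clinic B/second (17): +7 ; 0 left.
Total = 24×6 + 23×5 + 17×7 = 378.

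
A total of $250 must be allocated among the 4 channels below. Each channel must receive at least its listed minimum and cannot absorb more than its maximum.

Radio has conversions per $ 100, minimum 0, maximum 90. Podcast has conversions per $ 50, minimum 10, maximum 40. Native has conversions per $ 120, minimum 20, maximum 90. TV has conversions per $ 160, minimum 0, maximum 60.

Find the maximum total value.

29900

Meeting every minimum uses 0+10+20+0 = 30 $, leaving 220.
Rank by conversions per $: TV 160 > Native 120 > Radio 100 > Podcast 50.
Give TV 60 more to hit its cap of 60 ; 160 left.
Give Native 70 more to hit its cap of 90 ; 90 left.
Radio: +90 to 90 (cap) ; 0 left.
Total = 100×90 + 50×10 + 120×90 + 160×60 = 29900.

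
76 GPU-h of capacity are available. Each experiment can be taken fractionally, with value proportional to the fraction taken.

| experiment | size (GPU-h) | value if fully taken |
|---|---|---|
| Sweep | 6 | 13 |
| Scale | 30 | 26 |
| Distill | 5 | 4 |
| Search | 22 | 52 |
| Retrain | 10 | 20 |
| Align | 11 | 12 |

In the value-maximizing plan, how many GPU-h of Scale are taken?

27

Rank by value-to-size ratio: Search 52/22≈2.36, Sweep 13/6≈2.17, Retrain 20/10≈2, Align 12/11≈1.09, Scale 26/30≈0.867, Distill 4/5≈0.8.
Search: take in full, 22 GPU-h for value 52 ; 54 left.
Sweep: take in full, 6 GPU-h for value 13 ; 48 left.
Retrain: take in full, 10 GPU-h for value 20 ; 38 left.
Take all of Align (11 GPU-h, value 12) ; 27 GPU-h left.
27 GPU-h left: a 27/30 share of Scale gives 26×27/30 = 23.4.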